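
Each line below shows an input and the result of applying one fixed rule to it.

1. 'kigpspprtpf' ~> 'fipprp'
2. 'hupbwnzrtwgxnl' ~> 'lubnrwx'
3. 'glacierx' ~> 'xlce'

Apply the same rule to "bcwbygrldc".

Each output is the input with this applied: move the last character to the front, then keep every other character starting from the first (positions 1st, 3rd, 5th, ...).
Applying both steps to "bcwbygrldc": "cbcwbygrld", then "ccbgl".
(Check on "hupbwnzrtwgxnl": → "lhupbwnzrtwgxn" → "lubnrwx" ✓)

ccbgl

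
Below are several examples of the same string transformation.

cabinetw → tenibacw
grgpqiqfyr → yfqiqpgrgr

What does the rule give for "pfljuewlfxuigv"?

The rule is to move the last character to the front, then reverse the string.
"pfljuewlfxuigv" → "vpfljuewlfxuig" → "giuxflweujlfpv".

giuxflweujlfpv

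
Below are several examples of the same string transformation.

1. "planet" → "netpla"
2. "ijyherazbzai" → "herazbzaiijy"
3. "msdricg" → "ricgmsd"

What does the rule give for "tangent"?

Looking at the pairs, the operation is to move the first 3 characters to the end (rotate left by 3).
"tangent" → "genttan".

genttan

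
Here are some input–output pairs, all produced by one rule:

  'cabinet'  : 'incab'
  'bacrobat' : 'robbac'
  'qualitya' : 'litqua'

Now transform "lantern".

telan

Looking at the pairs, the operation is to delete the last 2 characters, then move the first 3 characters to the end (rotate left by 3).
"lantern" → "telan".
(Check on "qualitya": → "qualit" → "litqua" ✓)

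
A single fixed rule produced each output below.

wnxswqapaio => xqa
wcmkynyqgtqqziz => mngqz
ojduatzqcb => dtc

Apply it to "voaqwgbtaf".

In each case the input is transformed by: keep one character in every 3, starting at position 3 (positions 3rd, 6th, 9th, ...).
Doing the same to "voaqwgbtaf": "aga".

aga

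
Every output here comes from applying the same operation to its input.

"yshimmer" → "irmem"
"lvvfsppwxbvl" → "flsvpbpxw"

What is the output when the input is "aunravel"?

Rule — delete the first 3 characters, then take characters alternately from the front and the back (1st, last, 2nd, 2nd-last, ...).
For "aunravel" the result is "rlaev".

rlaev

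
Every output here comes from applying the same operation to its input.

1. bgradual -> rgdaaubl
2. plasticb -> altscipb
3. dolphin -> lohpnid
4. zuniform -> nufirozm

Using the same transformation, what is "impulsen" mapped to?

Rule — move the first character to the end, then swap each adjacent pair of characters (1↔2, 3↔4, ...).
Applying both steps to "impulsen": "mpulseni", then "pmluesin".

pmluesin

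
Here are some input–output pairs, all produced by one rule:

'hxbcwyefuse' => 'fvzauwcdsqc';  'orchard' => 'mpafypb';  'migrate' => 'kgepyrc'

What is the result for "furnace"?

The transformation: shift every letter 2 places backward in the alphabet (wrapping around).
So "furnace" becomes "dsplyac".

dsplyac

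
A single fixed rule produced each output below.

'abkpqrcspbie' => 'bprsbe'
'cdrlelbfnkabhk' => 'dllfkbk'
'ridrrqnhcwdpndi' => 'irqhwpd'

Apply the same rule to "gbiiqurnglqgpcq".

biunlgc

What's happening: keep every other character starting from the second (positions 2nd, 4th, 6th, ...).
So "gbiiqurnglqgpcq" becomes "biunlgc".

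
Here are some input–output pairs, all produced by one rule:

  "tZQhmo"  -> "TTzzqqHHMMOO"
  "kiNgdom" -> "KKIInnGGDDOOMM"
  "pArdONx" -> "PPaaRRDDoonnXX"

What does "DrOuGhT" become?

ddRRooUUggHHtt

The rule is to double every character, then flip the case of every letter.
For "DrOuGhT" the result is "ddRRooUUggHHtt".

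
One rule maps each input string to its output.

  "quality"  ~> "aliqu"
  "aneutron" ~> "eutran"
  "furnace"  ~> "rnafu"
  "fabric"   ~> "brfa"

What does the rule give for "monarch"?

Rule — delete the last 2 characters, then move the first 2 characters to the end (rotate left by 2).
Starting from "monarch": after the first operation, "monar"; after the second, "narmo".

narmo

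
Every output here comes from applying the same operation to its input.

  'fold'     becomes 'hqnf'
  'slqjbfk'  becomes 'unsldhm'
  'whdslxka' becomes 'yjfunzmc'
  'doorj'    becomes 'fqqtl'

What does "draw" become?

ftcy

Each output is the input with this applied: shift every letter 2 places forward in the alphabet (wrapping around).
So "draw" becomes "ftcy".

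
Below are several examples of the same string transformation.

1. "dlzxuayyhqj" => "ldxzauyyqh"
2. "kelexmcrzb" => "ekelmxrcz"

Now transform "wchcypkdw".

What's happening: delete the last character, then swap each adjacent pair of characters (1↔2, 3↔4, ...).
For "wchcypkdw", step one produces "wchcypkd"; step two turns that into "cwchpydk".

cwchpydk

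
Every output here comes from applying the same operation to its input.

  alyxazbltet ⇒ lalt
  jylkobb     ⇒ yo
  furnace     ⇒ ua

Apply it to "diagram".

The rule is to keep one character in every 3, starting at position 2 (positions 2nd, 5th, 8th, ...).
So "diagram" becomes "ir".

ir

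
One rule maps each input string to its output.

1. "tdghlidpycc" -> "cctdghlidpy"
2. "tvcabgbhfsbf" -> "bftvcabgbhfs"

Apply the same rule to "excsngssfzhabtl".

Rule — move the last 2 characters to the front (rotate right by 2).
So "excsngssfzhabtl" becomes "tlexcsngssfzhab".

tlexcsngssfzhab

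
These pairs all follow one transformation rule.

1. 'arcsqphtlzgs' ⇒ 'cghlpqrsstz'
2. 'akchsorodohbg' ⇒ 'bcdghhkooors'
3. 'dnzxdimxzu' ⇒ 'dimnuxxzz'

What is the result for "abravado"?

In each case the input is transformed by: sort the characters into alphabetical order, then delete the first character.
For "abravado" the result is "aabdorv".

aabdorv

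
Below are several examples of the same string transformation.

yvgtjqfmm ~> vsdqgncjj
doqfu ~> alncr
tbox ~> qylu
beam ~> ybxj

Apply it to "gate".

The pattern: shift every letter 3 places backward in the alphabet (wrapping around).
So "gate" becomes "dxqb".

dxqb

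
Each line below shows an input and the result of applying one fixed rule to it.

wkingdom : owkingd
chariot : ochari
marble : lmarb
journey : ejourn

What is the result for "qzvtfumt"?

mqzvtfu

What's happening: delete the last character, then move the last character to the front.
On "qzvtfumt": the first step gives "qzvtfum", and the second then gives "mqzvtfu".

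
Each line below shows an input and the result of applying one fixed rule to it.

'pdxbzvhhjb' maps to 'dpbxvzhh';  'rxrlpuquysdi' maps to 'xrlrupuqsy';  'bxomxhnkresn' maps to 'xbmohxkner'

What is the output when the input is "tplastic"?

Looking at the pairs, the operation is to delete the last 2 characters, then swap each adjacent pair of characters (1↔2, 3↔4, ...).
Applying both steps to "tplastic": "tplast", then "ptalts".
(Check on "bxomxhnkresn": → "bxomxhnkre" → "xbmohxkner" ✓)

ptalts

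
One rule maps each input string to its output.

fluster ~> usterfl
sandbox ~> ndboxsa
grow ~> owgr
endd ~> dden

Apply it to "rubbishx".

Each output is the input with this applied: move the first 2 characters to the end (rotate left by 2).
So "rubbishx" becomes "bbishxru".

bbishxru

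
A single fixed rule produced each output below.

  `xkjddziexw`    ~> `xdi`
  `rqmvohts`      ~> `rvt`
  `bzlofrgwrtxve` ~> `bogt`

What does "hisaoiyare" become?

hay

Looking at the pairs, the operation is to move the last character to the front, then keep one character in every 3, starting at position 2 (positions 2nd, 5th, 8th, ...).
Applying both steps to "hisaoiyare": "ehisaoiyar", then "hay".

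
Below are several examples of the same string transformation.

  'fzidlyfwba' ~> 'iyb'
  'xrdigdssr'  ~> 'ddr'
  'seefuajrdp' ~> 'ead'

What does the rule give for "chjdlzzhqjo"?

Looking at the pairs, the operation is to keep one character in every 3, starting at position 3 (positions 3rd, 6th, 9th, ...).
So "chjdlzzhqjo" becomes "jzq".

jzq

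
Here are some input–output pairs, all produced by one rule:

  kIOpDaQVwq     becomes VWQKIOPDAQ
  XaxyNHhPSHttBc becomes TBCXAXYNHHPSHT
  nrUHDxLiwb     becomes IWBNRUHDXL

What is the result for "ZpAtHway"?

In each case the input is transformed by: move the last 3 characters to the front (rotate right by 3), then convert every letter to uppercase.
On "ZpAtHway": the first step gives "wayZpAtH", and the second then gives "WAYZPATH".

WAYZPATH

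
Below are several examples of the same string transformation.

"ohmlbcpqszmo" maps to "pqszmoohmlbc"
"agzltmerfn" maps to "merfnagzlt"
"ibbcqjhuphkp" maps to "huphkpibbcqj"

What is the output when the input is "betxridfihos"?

The pattern: swap the front and back halves of the string.
For "betxridfihos" the result is "dfihosbetxri".

dfihosbetxri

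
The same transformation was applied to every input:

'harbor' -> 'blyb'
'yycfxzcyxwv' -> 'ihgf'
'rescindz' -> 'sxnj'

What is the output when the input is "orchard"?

rkbn

What's happening: shift every letter 10 places forward in the alphabet (wrapping around), then keep only the last 4 characters.
Starting from "orchard": after the first operation, "ybmrkbn"; after the second, "rkbn".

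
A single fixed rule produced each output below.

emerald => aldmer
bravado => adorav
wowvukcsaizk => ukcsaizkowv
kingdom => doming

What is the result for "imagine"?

The rule is to delete the first character, then move the first 3 characters to the end (rotate left by 3).
Applying both steps to "imagine": "magine", then "inemag".

inemag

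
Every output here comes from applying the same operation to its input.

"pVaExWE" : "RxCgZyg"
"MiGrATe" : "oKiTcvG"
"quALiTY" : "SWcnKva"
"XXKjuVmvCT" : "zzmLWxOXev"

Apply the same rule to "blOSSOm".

DNquuqO

The transformation: shift every letter 2 places forward in the alphabet (wrapping around), then flip the case of every letter.
Applying both steps to "blOSSOm": "dnQUUQo", then "DNquuqO".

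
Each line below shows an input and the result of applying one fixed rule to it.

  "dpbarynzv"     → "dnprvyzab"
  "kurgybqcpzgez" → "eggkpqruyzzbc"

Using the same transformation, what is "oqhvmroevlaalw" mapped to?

ehllmooqrvvwaa

Each output is the input with this applied: sort the characters into alphabetical order, then move the first 2 characters to the end (rotate left by 2).
"oqhvmroevlaalw" → "aaehllmooqrvvw" → "ehllmooqrvvwaa".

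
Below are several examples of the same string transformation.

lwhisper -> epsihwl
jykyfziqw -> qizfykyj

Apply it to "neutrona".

nortuen

The rule is to delete the last character, then reverse the string.
"neutrona" → "neutron" → "nortuen".
(Check on "jykyfziqw": → "jykyfziq" → "qizfykyj" ✓)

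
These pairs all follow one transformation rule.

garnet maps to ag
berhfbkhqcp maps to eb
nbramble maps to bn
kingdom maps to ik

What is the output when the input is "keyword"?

Looking at the pairs, the operation is to swap each adjacent pair of characters (1↔2, 3↔4, ...), then keep only the first 2 characters.
"keyword" → "ekwyrod" → "ek".

ek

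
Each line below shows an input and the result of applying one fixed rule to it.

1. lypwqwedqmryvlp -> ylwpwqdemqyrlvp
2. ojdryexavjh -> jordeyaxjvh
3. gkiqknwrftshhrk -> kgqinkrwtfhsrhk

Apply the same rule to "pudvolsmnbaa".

upvdlomsbnaa

The rule is to swap each adjacent pair of characters (1↔2, 3↔4, ...).
So "pudvolsmnbaa" becomes "upvdlomsbnaa".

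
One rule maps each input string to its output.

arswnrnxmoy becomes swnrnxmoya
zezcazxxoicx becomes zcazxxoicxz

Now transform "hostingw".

The transformation: move the first character to the end, then delete the first character.
Applying both steps to "hostingw": "ostingwh", then "stingwh".

stingwh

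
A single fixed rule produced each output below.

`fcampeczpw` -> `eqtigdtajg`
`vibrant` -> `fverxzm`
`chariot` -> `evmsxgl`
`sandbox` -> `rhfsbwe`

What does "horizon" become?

vmdsrls

Looking at the pairs, the operation is to move the first 2 characters to the end (rotate left by 2), then shift every letter 4 places forward in the alphabet (wrapping around).
On "horizon" that produces "vmdsrls".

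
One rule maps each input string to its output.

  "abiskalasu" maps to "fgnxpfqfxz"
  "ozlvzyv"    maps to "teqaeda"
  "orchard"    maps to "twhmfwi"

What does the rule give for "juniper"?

The transformation: shift every letter 5 places forward in the alphabet (wrapping around).
On "juniper" that produces "ozsnujw".

ozsnujw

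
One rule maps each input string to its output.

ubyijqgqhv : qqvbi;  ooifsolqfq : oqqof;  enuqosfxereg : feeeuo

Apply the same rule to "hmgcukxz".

uxhg

In each case the input is transformed by: swap the front and back halves of the string, then keep every other character starting from the first (positions 1st, 3rd, 5th, ...).
For "hmgcukxz", step one produces "ukxzhmgc"; step two turns that into "uxhg".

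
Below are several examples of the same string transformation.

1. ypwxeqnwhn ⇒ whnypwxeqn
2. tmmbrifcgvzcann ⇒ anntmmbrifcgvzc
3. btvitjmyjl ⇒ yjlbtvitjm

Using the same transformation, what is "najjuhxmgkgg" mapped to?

The pattern: move the last 3 characters to the front (rotate right by 3).
"najjuhxmgkgg" → "kggnajjuhxmg".

kggnajjuhxmg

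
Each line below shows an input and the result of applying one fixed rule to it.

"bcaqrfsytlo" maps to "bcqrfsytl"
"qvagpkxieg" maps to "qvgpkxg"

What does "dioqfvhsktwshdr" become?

Rule — remove every vowel.
For "dioqfvhsktwshdr" the result is "dqfvhsktwshdr".

dqfvhsktwshdr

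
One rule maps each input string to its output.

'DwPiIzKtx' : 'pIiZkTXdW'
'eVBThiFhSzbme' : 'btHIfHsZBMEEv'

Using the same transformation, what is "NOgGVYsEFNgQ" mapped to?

GgvySefnGqno

What's happening: move the first 2 characters to the end (rotate left by 2), then flip the case of every letter.
On "NOgGVYsEFNgQ": the first step gives "gGVYsEFNgQNO", and the second then gives "GgvySefnGqno".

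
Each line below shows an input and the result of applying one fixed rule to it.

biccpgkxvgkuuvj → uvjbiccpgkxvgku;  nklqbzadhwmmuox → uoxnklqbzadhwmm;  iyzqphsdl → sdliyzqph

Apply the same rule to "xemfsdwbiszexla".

Rule — move the last 3 characters to the front (rotate right by 3).
Doing the same to "xemfsdwbiszexla": "xlaxemfsdwbisze".

xlaxemfsdwbisze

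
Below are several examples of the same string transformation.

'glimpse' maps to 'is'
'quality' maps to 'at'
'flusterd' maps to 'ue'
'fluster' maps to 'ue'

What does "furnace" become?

rc

The rule is to keep one character in every 3, starting at position 3 (positions 3rd, 6th, 9th, ...).
"furnace" → "rc".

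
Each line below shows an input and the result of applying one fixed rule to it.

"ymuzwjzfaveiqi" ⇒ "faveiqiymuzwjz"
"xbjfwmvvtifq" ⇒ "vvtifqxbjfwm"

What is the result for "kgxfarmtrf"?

rmtrfkgxfa

The rule is to swap the front and back halves of the string.
Applying that to "kgxfarmtrf" gives "rmtrfkgxfa".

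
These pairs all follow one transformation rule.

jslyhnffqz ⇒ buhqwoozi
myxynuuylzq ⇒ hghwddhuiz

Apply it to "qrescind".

Rule — shift every letter 9 places forward in the alphabet (wrapping around), then delete the first character.
"qrescind" → "zanblrwm" → "anblrwm".

anblrwm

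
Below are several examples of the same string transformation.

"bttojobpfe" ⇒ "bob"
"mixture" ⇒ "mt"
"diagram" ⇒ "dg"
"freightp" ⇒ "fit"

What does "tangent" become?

tg

What's happening: move the last character to the front, then keep one character in every 3, starting at position 2 (positions 2nd, 5th, 8th, ...).
Applying that to "tangent" gives "tg".
(Check on "mixture": → "emixtur" → "mt" ✓)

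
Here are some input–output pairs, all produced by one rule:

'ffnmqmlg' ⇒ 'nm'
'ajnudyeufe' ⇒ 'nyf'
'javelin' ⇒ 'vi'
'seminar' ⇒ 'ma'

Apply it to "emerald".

Looking at the pairs, the operation is to keep one character in every 3, starting at position 3 (positions 3rd, 6th, 9th, ...).
"emerald" → "el".

el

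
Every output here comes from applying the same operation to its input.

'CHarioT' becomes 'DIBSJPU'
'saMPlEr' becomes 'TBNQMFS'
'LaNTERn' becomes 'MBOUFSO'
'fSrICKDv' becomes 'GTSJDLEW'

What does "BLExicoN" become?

The transformation: shift every letter 1 place forward in the alphabet (wrapping around), then convert every letter to uppercase.
"BLExicoN" → "CMFYJDPO".

CMFYJDPO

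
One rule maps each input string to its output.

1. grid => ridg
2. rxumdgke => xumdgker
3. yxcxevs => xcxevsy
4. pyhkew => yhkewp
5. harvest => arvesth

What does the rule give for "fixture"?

ixturef

Looking at the pairs, the operation is to move the first character to the end.
So "fixture" becomes "ixturef".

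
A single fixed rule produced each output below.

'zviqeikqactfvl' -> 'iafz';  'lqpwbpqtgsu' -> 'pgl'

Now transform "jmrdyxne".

The rule is to move the first 3 characters to the end (rotate left by 3), then keep one character in every 3, starting at position 3 (positions 3rd, 6th, 9th, ...).
Applying both steps to "jmrdyxne": "dyxnejmr", then "xj".

xj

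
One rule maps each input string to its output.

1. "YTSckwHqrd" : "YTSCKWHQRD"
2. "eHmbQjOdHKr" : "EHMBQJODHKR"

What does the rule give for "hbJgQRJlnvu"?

Looking at the pairs, the operation is to convert every letter to uppercase.
On "hbJgQRJlnvu" that produces "HBJGQRJLNVU".

HBJGQRJLNVU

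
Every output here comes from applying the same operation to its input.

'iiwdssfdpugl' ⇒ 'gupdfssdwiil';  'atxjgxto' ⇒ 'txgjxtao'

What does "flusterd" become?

retsulfd

The transformation: move the last character to the front, then reverse the string.
Working it through for "flusterd": intermediate "dfluster", final "retsulfd".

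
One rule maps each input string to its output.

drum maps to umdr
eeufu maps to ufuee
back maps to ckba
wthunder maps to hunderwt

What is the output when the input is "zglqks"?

lqkszg

What's happening: move the first 2 characters to the end (rotate left by 2).
"zglqks" → "lqkszg".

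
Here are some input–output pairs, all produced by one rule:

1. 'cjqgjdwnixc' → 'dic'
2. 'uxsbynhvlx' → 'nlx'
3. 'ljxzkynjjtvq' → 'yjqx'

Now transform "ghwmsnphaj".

nah

Rule — move the first 3 characters to the end (rotate left by 3), then keep one character in every 3, starting at position 3 (positions 3rd, 6th, 9th, ...).
Starting from "ghwmsnphaj": after the first operation, "msnphajghw"; after the second, "nah".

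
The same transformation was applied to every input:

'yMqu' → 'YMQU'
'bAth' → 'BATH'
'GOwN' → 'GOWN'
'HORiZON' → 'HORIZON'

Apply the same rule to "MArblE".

MARBLE

What's happening: convert every letter to uppercase.
On "MArblE" that produces "MARBLE".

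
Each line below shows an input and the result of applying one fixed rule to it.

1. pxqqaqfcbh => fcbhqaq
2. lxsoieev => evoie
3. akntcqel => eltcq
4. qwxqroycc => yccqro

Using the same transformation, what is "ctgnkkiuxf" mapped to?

iuxfnkk

Looking at the pairs, the operation is to delete the first 3 characters, then move the first 3 characters to the end (rotate left by 3).
On "ctgnkkiuxf": the first step gives "nkkiuxf", and the second then gives "iuxfnkk".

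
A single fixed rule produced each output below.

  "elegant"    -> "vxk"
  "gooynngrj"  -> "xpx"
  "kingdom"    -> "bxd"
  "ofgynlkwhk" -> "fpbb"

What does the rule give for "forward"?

The transformation: keep one character in every 3, starting at position 1 (positions 1st, 4th, 7th, ...), then shift every letter 9 places backward in the alphabet (wrapping around).
On "forward": the first step gives "fwd", and the second then gives "wnu".

wnu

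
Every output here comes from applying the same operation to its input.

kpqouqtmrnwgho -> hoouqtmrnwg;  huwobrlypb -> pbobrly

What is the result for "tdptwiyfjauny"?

nytwiyfjau

The rule is to delete the first 3 characters, then move the last 2 characters to the front (rotate right by 2).
Working it through for "tdptwiyfjauny": intermediate "twiyfjauny", final "nytwiyfjau".
(Check on "kpqouqtmrnwgho": → "ouqtmrnwgho" → "hoouqtmrnwg" ✓)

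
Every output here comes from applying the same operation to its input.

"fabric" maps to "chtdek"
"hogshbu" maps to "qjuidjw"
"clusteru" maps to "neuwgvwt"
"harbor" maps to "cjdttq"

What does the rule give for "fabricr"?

chtdekt

What's happening: swap each adjacent pair of characters (1↔2, 3↔4, ...), then shift every letter 2 places forward in the alphabet (wrapping around).
For "fabricr", step one produces "afrbcir"; step two turns that into "chtdekt".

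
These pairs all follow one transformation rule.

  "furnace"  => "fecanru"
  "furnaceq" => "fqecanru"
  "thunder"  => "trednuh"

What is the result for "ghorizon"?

In each case the input is transformed by: reverse the string, then move the last character to the front.
"ghorizon" → "nozirohg" → "gnoziroh".

gnoziroh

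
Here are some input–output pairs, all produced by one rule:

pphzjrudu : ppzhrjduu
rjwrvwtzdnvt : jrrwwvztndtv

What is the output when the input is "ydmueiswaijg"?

dyumiewsiagj

Looking at the pairs, the operation is to swap each adjacent pair of characters (1↔2, 3↔4, ...).
So "ydmueiswaijg" becomes "dyumiewsiagj".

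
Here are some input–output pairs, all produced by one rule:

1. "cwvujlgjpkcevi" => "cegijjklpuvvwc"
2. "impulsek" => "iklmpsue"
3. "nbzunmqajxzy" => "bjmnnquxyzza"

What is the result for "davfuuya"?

adfuuvya

Each output is the input with this applied: sort the characters into alphabetical order, then move the first character to the end.
Working it through for "davfuuya": intermediate "aadfuuvy", final "adfuuvya".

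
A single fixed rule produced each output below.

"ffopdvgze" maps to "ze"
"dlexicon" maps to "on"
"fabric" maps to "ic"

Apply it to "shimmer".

er

What's happening: keep only the last 2 characters.
So "shimmer" becomes "er".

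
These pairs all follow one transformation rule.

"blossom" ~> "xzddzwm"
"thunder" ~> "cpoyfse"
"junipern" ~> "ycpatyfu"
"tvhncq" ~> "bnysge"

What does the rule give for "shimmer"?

cpxxtsd

In each case the input is transformed by: reverse the string, then shift every letter 11 places forward in the alphabet (wrapping around).
On "shimmer": the first step gives "remmihs", and the second then gives "cpxxtsd".
(Check on "tvhncq": → "qcnhvt" → "bnysge" ✓)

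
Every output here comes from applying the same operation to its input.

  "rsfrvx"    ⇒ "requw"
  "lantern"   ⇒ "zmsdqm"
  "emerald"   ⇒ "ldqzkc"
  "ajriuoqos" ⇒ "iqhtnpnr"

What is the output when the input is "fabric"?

The pattern: shift every letter 1 place backward in the alphabet (wrapping around), then delete the first character.
"fabric" → "ezaqhb" → "zaqhb".
(Check on "emerald": → "dldqzkc" → "ldqzkc" ✓)

zaqhb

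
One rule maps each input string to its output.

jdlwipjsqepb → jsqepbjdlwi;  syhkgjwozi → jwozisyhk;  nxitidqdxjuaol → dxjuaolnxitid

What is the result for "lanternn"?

In each case the input is transformed by: swap the front and back halves of the string, then delete the last character.
On "lanternn": the first step gives "ernnlant", and the second then gives "ernnlan".
(Check on "syhkgjwozi": → "jwozisyhkg" → "jwozisyhk" ✓)

ernnlan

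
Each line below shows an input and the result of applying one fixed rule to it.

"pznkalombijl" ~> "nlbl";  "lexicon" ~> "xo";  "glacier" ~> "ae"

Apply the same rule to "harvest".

Looking at the pairs, the operation is to keep one character in every 3, starting at position 3 (positions 3rd, 6th, 9th, ...).
Applying that to "harvest" gives "rs".

rs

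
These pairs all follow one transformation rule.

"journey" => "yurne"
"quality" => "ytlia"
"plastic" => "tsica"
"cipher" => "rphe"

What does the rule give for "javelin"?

vnlie

Rule — delete the first 2 characters, then sort the characters into reverse alphabetical order.
"javelin" → "velin" → "vnlie".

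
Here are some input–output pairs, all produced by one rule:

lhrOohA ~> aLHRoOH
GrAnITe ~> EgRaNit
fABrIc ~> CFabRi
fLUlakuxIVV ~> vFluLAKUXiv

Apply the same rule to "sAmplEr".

Each output is the input with this applied: flip the case of every letter, then move the last character to the front.
Applying both steps to "sAmplEr": "SaMPLeR", then "RSaMPLe".

RSaMPLe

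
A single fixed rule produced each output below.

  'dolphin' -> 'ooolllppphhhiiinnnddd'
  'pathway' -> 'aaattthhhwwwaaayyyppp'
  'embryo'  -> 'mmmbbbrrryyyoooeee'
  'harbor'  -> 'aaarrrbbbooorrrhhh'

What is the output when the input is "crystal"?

rrryyyssstttaaalllccc

The transformation: repeat every character 3 times, then move the first 3 characters to the end (rotate left by 3).
Applying both steps to "crystal": "cccrrryyyssstttaaalll", then "rrryyyssstttaaalllccc".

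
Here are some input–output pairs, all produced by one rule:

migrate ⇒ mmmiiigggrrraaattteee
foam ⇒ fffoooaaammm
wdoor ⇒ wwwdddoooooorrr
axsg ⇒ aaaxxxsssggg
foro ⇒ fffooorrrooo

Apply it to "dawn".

dddaaawwwnnn

Rule — repeat every character 3 times.
For "dawn" the result is "dddaaawwwnnn".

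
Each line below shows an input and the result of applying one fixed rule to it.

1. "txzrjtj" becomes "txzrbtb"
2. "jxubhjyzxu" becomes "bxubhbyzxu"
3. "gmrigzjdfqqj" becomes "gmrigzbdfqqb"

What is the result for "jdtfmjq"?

The transformation: replace every "j" with "b".
For "jdtfmjq" the result is "bdtfmbq".

bdtfmbq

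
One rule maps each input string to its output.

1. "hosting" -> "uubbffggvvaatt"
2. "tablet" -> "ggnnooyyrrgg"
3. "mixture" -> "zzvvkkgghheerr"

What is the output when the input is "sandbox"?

ffnnaaqqoobbkk

Each output is the input with this applied: double every character, then shift every letter 13 places forward in the alphabet (wrapping around) — i.e. ROT13.
For "sandbox", step one produces "ssaannddbbooxx"; step two turns that into "ffnnaaqqoobbkk".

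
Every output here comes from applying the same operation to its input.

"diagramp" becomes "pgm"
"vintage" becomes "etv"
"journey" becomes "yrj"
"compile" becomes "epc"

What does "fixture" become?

etf

Looking at the pairs, the operation is to swap the first and last characters, then keep one character in every 3, starting at position 1 (positions 1st, 4th, 7th, ...).
For "fixture", step one produces "eixturf"; step two turns that into "etf".
(Check on "diagramp": → "piagramd" → "pgm" ✓)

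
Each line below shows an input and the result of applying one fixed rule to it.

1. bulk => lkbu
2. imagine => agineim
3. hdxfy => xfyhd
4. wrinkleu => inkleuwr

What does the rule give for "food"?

Rule — move the first 2 characters to the end (rotate left by 2).
For "food" the result is "odfo".

odfo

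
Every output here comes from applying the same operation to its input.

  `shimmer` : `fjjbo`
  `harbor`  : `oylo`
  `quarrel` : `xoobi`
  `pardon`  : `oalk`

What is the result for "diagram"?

xdoxj

The pattern: delete the first 2 characters, then shift every letter 3 places backward in the alphabet (wrapping around).
"diagram" → "agram" → "xdoxj".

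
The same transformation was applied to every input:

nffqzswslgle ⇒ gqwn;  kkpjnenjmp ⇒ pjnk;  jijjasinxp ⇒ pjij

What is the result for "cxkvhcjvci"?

ivjc

What's happening: keep one character in every 3, starting at position 1 (positions 1st, 4th, 7th, ...), then swap the first and last characters.
Working it through for "cxkvhcjvci": intermediate "cvji", final "ivjc".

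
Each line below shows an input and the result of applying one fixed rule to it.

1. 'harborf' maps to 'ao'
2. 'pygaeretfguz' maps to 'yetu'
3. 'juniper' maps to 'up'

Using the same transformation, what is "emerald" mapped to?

ma

The rule is to keep one character in every 3, starting at position 2 (positions 2nd, 5th, 8th, ...).
Doing the same to "emerald": "ma".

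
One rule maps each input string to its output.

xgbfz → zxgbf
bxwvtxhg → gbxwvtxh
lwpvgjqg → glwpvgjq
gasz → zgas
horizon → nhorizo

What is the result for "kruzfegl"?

The rule is to move the last character to the front.
On "kruzfegl" that produces "lkruzfeg".

lkruzfeg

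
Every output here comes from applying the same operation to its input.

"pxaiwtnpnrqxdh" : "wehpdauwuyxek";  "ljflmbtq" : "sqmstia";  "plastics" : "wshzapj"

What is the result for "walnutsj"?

dhsubaz

In each case the input is transformed by: shift every letter 7 places forward in the alphabet (wrapping around), then delete the last character.
"walnutsj" → "dhsubazq" → "dhsubaz".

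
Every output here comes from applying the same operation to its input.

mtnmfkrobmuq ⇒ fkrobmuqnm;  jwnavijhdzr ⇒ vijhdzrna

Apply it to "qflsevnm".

In each case the input is transformed by: delete the first 2 characters, then move the first 2 characters to the end (rotate left by 2).
"qflsevnm" → "lsevnm" → "evnmls".

evnmls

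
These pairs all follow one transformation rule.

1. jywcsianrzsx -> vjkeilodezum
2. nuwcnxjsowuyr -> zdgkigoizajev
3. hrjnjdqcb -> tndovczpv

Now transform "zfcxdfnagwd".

lpriosjmpzr

Each output is the input with this applied: take characters alternately from the front and the back (1st, last, 2nd, 2nd-last, ...), then shift every letter 12 places forward in the alphabet (wrapping around).
Working it through for "zfcxdfnagwd": intermediate "zdfwcgxadnf", final "lpriosjmpzr".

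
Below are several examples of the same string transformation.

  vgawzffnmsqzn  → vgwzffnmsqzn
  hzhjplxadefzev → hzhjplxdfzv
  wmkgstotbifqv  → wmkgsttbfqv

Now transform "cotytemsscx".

ctytmsscx

In each case the input is transformed by: remove every vowel.
On "cotytemsscx" that produces "ctytmsscx".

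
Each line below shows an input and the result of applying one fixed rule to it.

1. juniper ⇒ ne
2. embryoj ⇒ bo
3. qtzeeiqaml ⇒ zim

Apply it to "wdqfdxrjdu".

qxd

Each output is the input with this applied: keep one character in every 3, starting at position 3 (positions 3rd, 6th, 9th, ...).
Doing the same to "wdqfdxrjdu": "qxd".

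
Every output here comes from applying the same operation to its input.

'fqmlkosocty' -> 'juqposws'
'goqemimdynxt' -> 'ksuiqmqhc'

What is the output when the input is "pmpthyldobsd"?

tqtxlcphs

In each case the input is transformed by: shift every letter 4 places forward in the alphabet (wrapping around), then delete the last 3 characters.
For "pmpthyldobsd", step one produces "tqtxlcphsfwh"; step two turns that into "tqtxlcphs".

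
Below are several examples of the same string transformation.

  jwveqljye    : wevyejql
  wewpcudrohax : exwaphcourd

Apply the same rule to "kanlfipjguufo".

Looking at the pairs, the operation is to delete the first character, then take characters alternately from the front and the back (1st, last, 2nd, 2nd-last, ...).
"kanlfipjguufo" → "anlfipjguufo" → "aonflufuigpj".

aonflufuigpj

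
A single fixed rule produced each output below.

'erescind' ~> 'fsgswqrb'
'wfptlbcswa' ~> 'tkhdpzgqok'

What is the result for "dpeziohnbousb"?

What's happening: swap each adjacent pair of characters (1↔2, 3↔4, ...), then shift every letter 12 places backward in the alphabet (wrapping around).
Working it through for "dpeziohnbousb": intermediate "pdzeoinhobsub", final "drnscwbvcpgip".

drnscwbvcpgip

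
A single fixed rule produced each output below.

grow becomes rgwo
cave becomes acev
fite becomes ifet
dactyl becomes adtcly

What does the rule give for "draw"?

Looking at the pairs, the operation is to swap each adjacent pair of characters (1↔2, 3↔4, ...).
So "draw" becomes "rdwa".

rdwa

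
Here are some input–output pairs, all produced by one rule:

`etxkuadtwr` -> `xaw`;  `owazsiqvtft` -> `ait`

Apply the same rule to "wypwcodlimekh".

poik

Rule — keep one character in every 3, starting at position 3 (positions 3rd, 6th, 9th, ...).
"wypwcodlimekh" → "poik".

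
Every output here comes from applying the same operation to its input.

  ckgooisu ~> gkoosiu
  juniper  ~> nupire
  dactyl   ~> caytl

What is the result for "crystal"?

In each case the input is transformed by: delete the first character, then swap each adjacent pair of characters (1↔2, 3↔4, ...).
Working it through for "crystal": intermediate "rystal", final "yrtsla".

yrtsla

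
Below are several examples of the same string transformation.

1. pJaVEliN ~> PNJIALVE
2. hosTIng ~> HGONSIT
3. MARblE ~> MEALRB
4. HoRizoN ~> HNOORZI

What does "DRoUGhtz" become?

The rule is to take characters alternately from the front and the back (1st, last, 2nd, 2nd-last, ...), then convert every letter to uppercase.
Applying both steps to "DRoUGhtz": "DzRtohUG", then "DZRTOHUG".

DZRTOHUG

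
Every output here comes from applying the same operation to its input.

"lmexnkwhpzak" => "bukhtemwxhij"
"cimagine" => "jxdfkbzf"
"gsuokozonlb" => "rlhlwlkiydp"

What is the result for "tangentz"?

kdbkqwqx

In each case the input is transformed by: move the first 2 characters to the end (rotate left by 2), then shift every letter 3 places backward in the alphabet (wrapping around).
On "tangentz": the first step gives "ngentzta", and the second then gives "kdbkqwqx".
(Check on "gsuokozonlb": → "uokozonlbgs" → "rlhlwlkiydp" ✓)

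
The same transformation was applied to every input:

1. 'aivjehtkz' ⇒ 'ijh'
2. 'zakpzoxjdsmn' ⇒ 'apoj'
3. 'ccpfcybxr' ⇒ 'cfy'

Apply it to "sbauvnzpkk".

bun

Each output is the input with this applied: delete the last 3 characters, then keep every other character starting from the second (positions 2nd, 4th, 6th, ...).
Working it through for "sbauvnzpkk": intermediate "sbauvnz", final "bun".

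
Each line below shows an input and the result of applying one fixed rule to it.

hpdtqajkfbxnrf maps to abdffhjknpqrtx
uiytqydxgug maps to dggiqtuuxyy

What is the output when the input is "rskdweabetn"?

abdeeknrstw

What's happening: sort the characters into alphabetical order.
Applying that to "rskdweabetn" gives "abdeeknrstw".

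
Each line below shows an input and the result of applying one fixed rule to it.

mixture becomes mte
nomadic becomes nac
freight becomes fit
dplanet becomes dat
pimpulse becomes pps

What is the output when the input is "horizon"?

In each case the input is transformed by: keep one character in every 3, starting at position 1 (positions 1st, 4th, 7th, ...).
Doing the same to "horizon": "hin".

hin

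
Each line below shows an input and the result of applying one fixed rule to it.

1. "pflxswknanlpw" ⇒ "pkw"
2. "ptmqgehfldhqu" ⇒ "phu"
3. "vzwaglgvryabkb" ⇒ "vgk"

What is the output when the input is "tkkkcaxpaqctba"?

txb

Looking at the pairs, the operation is to keep every other character starting from the first (positions 1st, 3rd, 5th, ...), then keep one character in every 3, starting at position 1 (positions 1st, 4th, 7th, ...).
So "tkkkcaxpaqctba" becomes "txb".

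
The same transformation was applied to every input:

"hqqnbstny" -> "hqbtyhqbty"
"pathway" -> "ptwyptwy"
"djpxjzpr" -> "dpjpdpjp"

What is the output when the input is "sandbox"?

snbxsnbx

The transformation: keep every other character starting from the first (positions 1st, 3rd, 5th, ...), then write the whole string twice.
For "sandbox" the result is "snbxsnbx".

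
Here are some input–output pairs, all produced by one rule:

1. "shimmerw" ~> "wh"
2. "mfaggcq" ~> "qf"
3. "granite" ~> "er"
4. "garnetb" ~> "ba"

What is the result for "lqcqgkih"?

hq

Rule — swap the first and last characters, then keep only the first 2 characters.
"lqcqgkih" → "hqcqgkil" → "hq".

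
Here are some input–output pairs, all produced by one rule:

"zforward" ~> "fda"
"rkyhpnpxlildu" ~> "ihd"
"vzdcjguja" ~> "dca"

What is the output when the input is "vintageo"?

gea

The pattern: sort the characters into reverse alphabetical order, then keep only the last 3 characters.
Applying both steps to "vintageo": "vtonigea", then "gea".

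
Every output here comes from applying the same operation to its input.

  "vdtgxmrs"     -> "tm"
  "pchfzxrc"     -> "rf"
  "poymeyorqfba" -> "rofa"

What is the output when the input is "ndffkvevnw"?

vke

Looking at the pairs, the operation is to sort the characters into reverse alphabetical order, then keep one character in every 3, starting at position 3 (positions 3rd, 6th, 9th, ...).
Starting from "ndffkvevnw": after the first operation, "wvvnnkffed"; after the second, "vke".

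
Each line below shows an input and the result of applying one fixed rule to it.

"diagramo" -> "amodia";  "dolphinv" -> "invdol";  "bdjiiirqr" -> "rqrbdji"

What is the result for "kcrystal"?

The pattern: move the last 3 characters to the front (rotate right by 3), then delete the last 2 characters.
Starting from "kcrystal": after the first operation, "talkcrys"; after the second, "talkcr".

talkcr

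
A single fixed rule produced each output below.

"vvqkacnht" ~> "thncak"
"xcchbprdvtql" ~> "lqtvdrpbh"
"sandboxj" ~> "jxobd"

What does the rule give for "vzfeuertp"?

Looking at the pairs, the operation is to delete the first 3 characters, then reverse the string.
Working it through for "vzfeuertp": intermediate "euertp", final "ptreue".

ptreue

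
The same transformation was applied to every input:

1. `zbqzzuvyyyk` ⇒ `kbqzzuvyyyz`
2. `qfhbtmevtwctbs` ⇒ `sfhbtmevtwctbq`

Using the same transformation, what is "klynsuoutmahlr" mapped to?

In each case the input is transformed by: swap the first and last characters.
Applying that to "klynsuoutmahlr" gives "rlynsuoutmahlk".

rlynsuoutmahlk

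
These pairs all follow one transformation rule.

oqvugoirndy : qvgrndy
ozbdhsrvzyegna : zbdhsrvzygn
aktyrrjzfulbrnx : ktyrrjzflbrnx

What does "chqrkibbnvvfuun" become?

chqrkbbnvvfn

The pattern: remove every vowel.
"chqrkibbnvvfuun" → "chqrkbbnvvfn".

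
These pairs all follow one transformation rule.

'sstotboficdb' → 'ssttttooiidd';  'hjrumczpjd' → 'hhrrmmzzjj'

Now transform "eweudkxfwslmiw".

Rule — keep every other character starting from the first (positions 1st, 3rd, 5th, ...), then double every character.
Applying both steps to "eweudkxfwslmiw": "eedxwli", then "eeeeddxxwwllii".

eeeeddxxwwllii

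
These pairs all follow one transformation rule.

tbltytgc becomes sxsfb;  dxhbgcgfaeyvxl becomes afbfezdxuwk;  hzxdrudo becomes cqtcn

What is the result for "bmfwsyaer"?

vrxzdq

Rule — delete the first 3 characters, then shift every letter 1 place backward in the alphabet (wrapping around).
"bmfwsyaer" → "wsyaer" → "vrxzdq".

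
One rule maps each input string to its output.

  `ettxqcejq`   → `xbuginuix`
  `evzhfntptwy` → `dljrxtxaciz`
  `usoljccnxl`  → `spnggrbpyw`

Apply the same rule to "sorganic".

vkermgws

The transformation: shift every letter 4 places forward in the alphabet (wrapping around), then move the first 2 characters to the end (rotate left by 2).
Applying both steps to "sorganic": "wsvkermg", then "vkermgws".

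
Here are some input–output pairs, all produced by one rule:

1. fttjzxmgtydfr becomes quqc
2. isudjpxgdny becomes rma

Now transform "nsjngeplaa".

What's happening: keep one character in every 3, starting at position 3 (positions 3rd, 6th, 9th, ...), then shift every letter 3 places backward in the alphabet (wrapping around).
"nsjngeplaa" → "jea" → "gbx".

gbx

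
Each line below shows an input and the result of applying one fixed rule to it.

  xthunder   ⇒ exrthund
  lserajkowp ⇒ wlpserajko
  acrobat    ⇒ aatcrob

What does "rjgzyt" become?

yrtjgz

In each case the input is transformed by: swap the first and last characters, then move the last 2 characters to the front (rotate right by 2).
On "rjgzyt": the first step gives "tjgzyr", and the second then gives "yrtjgz".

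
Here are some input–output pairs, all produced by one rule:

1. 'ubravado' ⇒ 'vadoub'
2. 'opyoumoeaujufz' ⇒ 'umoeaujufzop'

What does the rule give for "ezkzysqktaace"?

ysqktaaceez

Rule — move the first 2 characters to the end (rotate left by 2), then delete the first 2 characters.
Applying that to "ezkzysqktaace" gives "ysqktaaceez".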